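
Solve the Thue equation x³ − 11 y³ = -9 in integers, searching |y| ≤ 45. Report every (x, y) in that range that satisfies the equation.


The equation is x³ - 11y³ = -9. For fixed y, x³ = 11·y³ − 9, so a solution requires the RHS to be a perfect cube.
Strategy: iterate y from -45 to 45, compute RHS = 11·y³ − 9, and check whether it is a (positive or negative) perfect cube.
Check small values of y:
  y = 0: RHS = -9 is not a perfect cube.
  y = 1: RHS = 2 is not a perfect cube.
  y = -1: RHS = -20 is not a perfect cube.
  y = 2: RHS = 79 is not a perfect cube.
  y = -2: RHS = -97 is not a perfect cube.
  y = 3: RHS = 288 is not a perfect cube.
  y = -3: RHS = -306 is not a perfect cube.
Continuing the search up to |y| = 45 finds no solutions either.
No (x, y) in the scanned range satisfies the equation.

No integer solutions with |y| ≤ 45.


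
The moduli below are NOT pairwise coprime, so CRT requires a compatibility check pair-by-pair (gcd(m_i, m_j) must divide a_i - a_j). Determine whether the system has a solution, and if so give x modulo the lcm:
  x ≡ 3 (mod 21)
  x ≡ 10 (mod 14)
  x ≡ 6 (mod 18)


Moduli 21, 14, 18 are not pairwise coprime, so CRT works modulo lcm(m_i) when all pairwise compatibility conditions hold.
Pairwise compatibility: gcd(m_i, m_j) must divide a_i - a_j for every pair.
Merge one congruence at a time:
  Start: x ≡ 3 (mod 21).
  Combine with x ≡ 10 (mod 14): gcd(21, 14) = 7; 10 - 3 = 7, which IS divisible by 7, so compatible.
    Write x = 3 + 21·t and substitute into x ≡ 10 (mod 14): 21·t ≡ 10 − 3 = 7 (mod 14).
    Divide the congruence (and modulus) by g = 7: 3·t ≡ 1 (mod 2).
    Reduce coefficients mod 2: 1·t ≡ 1 (mod 2).
    So t ≡ 1 (mod 2).
    Then x = 3 + 21·1 = 24, valid modulo lcm(21, 14) = 42: x ≡ 24 (mod 42).
  Combine with x ≡ 6 (mod 18): gcd(42, 18) = 6; 6 - 24 = -18, which IS divisible by 6, so compatible.
    Write x = 24 + 42·t and substitute into x ≡ 6 (mod 18): 42·t ≡ 6 − 24 = -18 (mod 18).
    Divide the congruence (and modulus) by g = 6: 7·t ≡ -3 (mod 3).
    Reduce coefficients mod 3: 1·t ≡ 0 (mod 3).
    So t ≡ 0 (mod 3).
    Then x = 24 + 42·0 = 24, valid modulo lcm(42, 18) = 126: x ≡ 24 (mod 126).
Verify: 24 mod 21 = 3, 24 mod 14 = 10, 24 mod 18 = 6.

x ≡ 24 (mod 126).


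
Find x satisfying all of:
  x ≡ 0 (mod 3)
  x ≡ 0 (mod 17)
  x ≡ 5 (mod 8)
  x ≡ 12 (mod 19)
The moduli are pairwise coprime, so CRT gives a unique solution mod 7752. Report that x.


Product of moduli M = 3 · 17 · 8 · 19 = 7752.
Merge one congruence at a time:
  Start: x ≡ 0 (mod 3).
  Combine with x ≡ 0 (mod 17); new modulus lcm = 51.
    Write x = 0 + 3·t and substitute into x ≡ 0 (mod 17): 3·t ≡ 0 − 0 = 0 (mod 17).
    The inverse of 3 mod 17 is 6 (since 3·6 = 18 = 1·17 + 1), so t ≡ 6·0 = 0 ≡ 0 (mod 17).
    Then x = 0 + 3·0 = 0, valid modulo lcm(3, 17) = 51: x ≡ 0 (mod 51).
  Combine with x ≡ 5 (mod 8); new modulus lcm = 408.
    Write x = 0 + 51·t and substitute into x ≡ 5 (mod 8): 51·t ≡ 5 − 0 = 5 (mod 8).
    Reduce coefficients mod 8: 3·t ≡ 5 (mod 8).
    The inverse of 3 mod 8 is 3 (since 3·3 = 9 = 1·8 + 1), so t ≡ 3·5 = 15 ≡ 7 (mod 8).
    Then x = 0 + 51·7 = 357, valid modulo lcm(51, 8) = 408: x ≡ 357 (mod 408).
  Combine with x ≡ 12 (mod 19); new modulus lcm = 7752.
    Write x = 357 + 408·t and substitute into x ≡ 12 (mod 19): 408·t ≡ 12 − 357 = -345 (mod 19).
    Reduce coefficients mod 19: 9·t ≡ 16 (mod 19).
    The inverse of 9 mod 19 is 17 (since 9·17 = 153 = 8·19 + 1), so t ≡ 17·16 = 272 ≡ 6 (mod 19).
    Then x = 357 + 408·6 = 2805, valid modulo lcm(408, 19) = 7752: x ≡ 2805 (mod 7752).
Verify against each original: 2805 mod 3 = 0, 2805 mod 17 = 0, 2805 mod 8 = 5, 2805 mod 19 = 12.

x ≡ 2805 (mod 7752).


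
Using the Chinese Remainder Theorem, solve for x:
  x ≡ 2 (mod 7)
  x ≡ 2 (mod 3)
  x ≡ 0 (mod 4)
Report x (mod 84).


Moduli 7, 3, 4 are pairwise coprime; by CRT there is a unique solution modulo M = 7 · 3 · 4 = 84.
Solve pairwise, accumulating the modulus:
  Start with x ≡ 2 (mod 7).
  Combine with x ≡ 2 (mod 3): since gcd(7, 3) = 1, we get a unique residue mod 21.
    Write x = 2 + 7·t and substitute into x ≡ 2 (mod 3): 7·t ≡ 2 − 2 = 0 (mod 3).
    Reduce coefficients mod 3: 1·t ≡ 0 (mod 3).
    So t ≡ 0 (mod 3).
    Then x = 2 + 7·0 = 2, valid modulo lcm(7, 3) = 21: x ≡ 2 (mod 21).
  Combine with x ≡ 0 (mod 4): since gcd(21, 4) = 1, we get a unique residue mod 84.
    Write x = 2 + 21·t and substitute into x ≡ 0 (mod 4): 21·t ≡ 0 − 2 = -2 (mod 4).
    Reduce coefficients mod 4: 1·t ≡ 2 (mod 4).
    So t ≡ 2 (mod 4).
    Then x = 2 + 21·2 = 44, valid modulo lcm(21, 4) = 84: x ≡ 44 (mod 84).
Verify: 44 mod 7 = 2 ✓, 44 mod 3 = 2 ✓, 44 mod 4 = 0 ✓.

x ≡ 44 (mod 84).


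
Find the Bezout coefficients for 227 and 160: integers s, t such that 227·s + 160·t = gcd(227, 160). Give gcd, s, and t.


Euclidean algorithm on (227, 160) — divide until remainder is 0:
  227 = 1 · 160 + 67
  160 = 2 · 67 + 26
  67 = 2 · 26 + 15
  26 = 1 · 15 + 11
  15 = 1 · 11 + 4
  11 = 2 · 4 + 3
  4 = 1 · 3 + 1
  3 = 3 · 1 + 0
gcd(227, 160) = 1.
Track Bezout coefficients alongside the remainders: start with r₀ = 227 = a·1 + b·0 (s = 1, t = 0) and r₁ = 160 = a·0 + b·1 (s = 0, t = 1); each new remainder r_{k+1} = r_{k-1} − q_k·r_k inherits s_{k+1} = s_{k-1} − q_k·s_k, t_{k+1} = t_{k-1} − q_k·t_k, so r_k = a·s_k + b·t_k at every step:
  q = 1: r = 67, s = 1 − 1·0 = 1, t = 0 − 1·1 = -1  (check: 227·1 + 160·(-1) = 67)
  q = 2: r = 26, s = 0 − 2·1 = -2, t = 1 − 2·(-1) = 3  (check: 227·(-2) + 160·3 = 26)
  q = 2: r = 15, s = 1 − 2·(-2) = 5, t = -1 − 2·3 = -7  (check: 227·5 + 160·(-7) = 15)
  q = 1: r = 11, s = -2 − 1·5 = -7, t = 3 − 1·(-7) = 10  (check: 227·(-7) + 160·10 = 11)
  q = 1: r = 4, s = 5 − 1·(-7) = 12, t = -7 − 1·10 = -17  (check: 227·12 + 160·(-17) = 4)
  q = 2: r = 3, s = -7 − 2·12 = -31, t = 10 − 2·(-17) = 44  (check: 227·(-31) + 160·44 = 3)
  q = 1: r = 1, s = 12 − 1·(-31) = 43, t = -17 − 1·44 = -61  (check: 227·43 + 160·(-61) = 1)
The row with r = 1 (the gcd) gives the Bezout coefficients s = 43, t = -61.
Result: 227 · (43) + 160 · (-61) = 1.

gcd(227, 160) = 1; s = 43, t = -61 (check: 227·43 + 160·(-61) = 1).


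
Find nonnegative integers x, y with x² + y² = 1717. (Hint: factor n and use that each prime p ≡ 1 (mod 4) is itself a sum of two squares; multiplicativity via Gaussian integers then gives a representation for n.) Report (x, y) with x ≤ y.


Step 1: Factor n = 1717 = 17 · 101.
Step 2: Check the mod-4 condition on each prime factor: 17 ≡ 1 (mod 4), exponent 1; 101 ≡ 1 (mod 4), exponent 1.
All primes ≡ 3 (mod 4) appear to even exponent (or don't appear), so by the two-squares theorem n IS expressible as a sum of two squares.
Step 3: Build a representation. Here n = 17 · 101 is a product of primes ≡ 1 (mod 4). Each prime p ≡ 1 (mod 4) is itself a sum of two squares; find a² by testing p − a² for a perfect square:
  17: 17 − 1² = 16 = 4² ⇒ 17 = 1² + 4².
  101: 101 − 1² = 100 = 10² ⇒ 101 = 1² + 10².
  Combine using the Brahmagupta–Fibonacci identity (a² + b²)(c² + d²) = (ac − bd)² + (ad + bc)² = (ac + bd)² + (ad − bc)²:
  17 · 101 = 1717: from (1² + 4²)(1² + 10²), take (1·1 − 4·10, 1·10 + 4·1) = (1 − 40, 10 + 4) = (-39, 14); dropping signs (only squares matter) gives (39, 14); check 39² + 14² = 1521 + 196 = 1717 ✓.
Step 4: Order so x ≤ y and verify: 14² + 39² = 196 + 1521 = 1717 = n. ✓

n = 1717 = 14² + 39² (one valid representation with x ≤ y).


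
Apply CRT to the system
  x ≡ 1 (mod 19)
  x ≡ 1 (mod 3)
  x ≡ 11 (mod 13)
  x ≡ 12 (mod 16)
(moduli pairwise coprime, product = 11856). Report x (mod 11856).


Product of moduli M = 19 · 3 · 13 · 16 = 11856.
Merge one congruence at a time:
  Start: x ≡ 1 (mod 19).
  Combine with x ≡ 1 (mod 3); new modulus lcm = 57.
    Write x = 1 + 19·t and substitute into x ≡ 1 (mod 3): 19·t ≡ 1 − 1 = 0 (mod 3).
    Reduce coefficients mod 3: 1·t ≡ 0 (mod 3).
    So t ≡ 0 (mod 3).
    Then x = 1 + 19·0 = 1, valid modulo lcm(19, 3) = 57: x ≡ 1 (mod 57).
  Combine with x ≡ 11 (mod 13); new modulus lcm = 741.
    Write x = 1 + 57·t and substitute into x ≡ 11 (mod 13): 57·t ≡ 11 − 1 = 10 (mod 13).
    Reduce coefficients mod 13: 5·t ≡ 10 (mod 13).
    The inverse of 5 mod 13 is 8 (since 5·8 = 40 = 3·13 + 1), so t ≡ 8·10 = 80 ≡ 2 (mod 13).
    Then x = 1 + 57·2 = 115, valid modulo lcm(57, 13) = 741: x ≡ 115 (mod 741).
  Combine with x ≡ 12 (mod 16); new modulus lcm = 11856.
    Write x = 115 + 741·t and substitute into x ≡ 12 (mod 16): 741·t ≡ 12 − 115 = -103 (mod 16).
    Reduce coefficients mod 16: 5·t ≡ 9 (mod 16).
    The inverse of 5 mod 16 is 13 (since 5·13 = 65 = 4·16 + 1), so t ≡ 13·9 = 117 ≡ 5 (mod 16).
    Then x = 115 + 741·5 = 3820, valid modulo lcm(741, 16) = 11856: x ≡ 3820 (mod 11856).
Verify against each original: 3820 mod 19 = 1, 3820 mod 3 = 1, 3820 mod 13 = 11, 3820 mod 16 = 12.

x ≡ 3820 (mod 11856).


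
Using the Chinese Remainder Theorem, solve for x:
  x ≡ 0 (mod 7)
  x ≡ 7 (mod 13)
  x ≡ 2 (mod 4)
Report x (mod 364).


Moduli 7, 13, 4 are pairwise coprime; by CRT there is a unique solution modulo M = 7 · 13 · 4 = 364.
Solve pairwise, accumulating the modulus:
  Start with x ≡ 0 (mod 7).
  Combine with x ≡ 7 (mod 13): since gcd(7, 13) = 1, we get a unique residue mod 91.
    Write x = 0 + 7·t and substitute into x ≡ 7 (mod 13): 7·t ≡ 7 − 0 = 7 (mod 13).
    The inverse of 7 mod 13 is 2 (since 7·2 = 14 = 1·13 + 1), so t ≡ 2·7 = 14 ≡ 1 (mod 13).
    Then x = 0 + 7·1 = 7, valid modulo lcm(7, 13) = 91: x ≡ 7 (mod 91).
  Combine with x ≡ 2 (mod 4): since gcd(91, 4) = 1, we get a unique residue mod 364.
    Write x = 7 + 91·t and substitute into x ≡ 2 (mod 4): 91·t ≡ 2 − 7 = -5 (mod 4).
    Reduce coefficients mod 4: 3·t ≡ 3 (mod 4).
    The inverse of 3 mod 4 is 3 (since 3·3 = 9 = 2·4 + 1), so t ≡ 3·3 = 9 ≡ 1 (mod 4).
    Then x = 7 + 91·1 = 98, valid modulo lcm(91, 4) = 364: x ≡ 98 (mod 364).
Verify: 98 mod 7 = 0 ✓, 98 mod 13 = 7 ✓, 98 mod 4 = 2 ✓.

x ≡ 98 (mod 364).


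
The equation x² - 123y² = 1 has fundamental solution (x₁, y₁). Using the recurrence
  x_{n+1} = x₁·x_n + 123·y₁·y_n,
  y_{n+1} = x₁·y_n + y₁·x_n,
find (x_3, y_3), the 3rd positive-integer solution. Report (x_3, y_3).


Step 1: Find the fundamental solution (x₁, y₁) of x² - 123y² = 1.
  Expand √123 as a continued fraction. a₀ = ⌊√123⌋ = 11; iterate m_{k+1} = d_k·a_k − m_k, d_{k+1} = (123 − m_{k+1}²)/d_k, a_{k+1} = ⌊(a₀ + m_{k+1})/d_{k+1}⌋ (starting m₀ = 0, d₀ = 1), with convergents p_k = a_k·p_{k-1} + p_{k-2}, q_k = a_k·q_{k-1} + q_{k-2} (p₋₁ = 1, q₋₁ = 0):
  k = 0: a₀ = 11; p₀/q₀ = 11/1; p₀² − 123·q₀² = 121 − 123 = -2.
  k = 1: m = 11, d = 2, a = ⌊(11 + 11)/2⌋ = 11; p/q = (11·11 + 1)/(11·1 + 0) = 122/11; p² − 123·q² = 14884 − 14883 = 1.
  The first convergent with p² − 123·q² = 1 gives the fundamental solution (x₁, y₁) = (122, 11).
Step 2: Apply the recurrence (x_{n+1}, y_{n+1}) = (x₁x_n + 123y₁y_n, x₁y_n + y₁x_n) repeatedly.
  From (x_1, y_1) = (122, 11): x_2 = 122·122 + 123·11·11 = 29767; y_2 = 122·11 + 11·122 = 2684.
  From (x_2, y_2) = (29767, 2684): x_3 = 122·29767 + 123·11·2684 = 7263026; y_3 = 122·2684 + 11·29767 = 654885.
Step 3: Verify x_3² - 123·y_3² = 52751546676676 - 52751546676675 = 1 (should be 1). ✓

(x_1, y_1) = (122, 11); (x_3, y_3) = (7263026, 654885).


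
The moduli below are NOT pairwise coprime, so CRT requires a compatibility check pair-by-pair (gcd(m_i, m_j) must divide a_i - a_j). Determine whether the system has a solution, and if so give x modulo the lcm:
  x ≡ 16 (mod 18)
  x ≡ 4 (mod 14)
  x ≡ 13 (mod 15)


Moduli 18, 14, 15 are not pairwise coprime, so CRT works modulo lcm(m_i) when all pairwise compatibility conditions hold.
Pairwise compatibility: gcd(m_i, m_j) must divide a_i - a_j for every pair.
Merge one congruence at a time:
  Start: x ≡ 16 (mod 18).
  Combine with x ≡ 4 (mod 14): gcd(18, 14) = 2; 4 - 16 = -12, which IS divisible by 2, so compatible.
    Write x = 16 + 18·t and substitute into x ≡ 4 (mod 14): 18·t ≡ 4 − 16 = -12 (mod 14).
    Divide the congruence (and modulus) by g = 2: 9·t ≡ -6 (mod 7).
    Reduce coefficients mod 7: 2·t ≡ 1 (mod 7).
    The inverse of 2 mod 7 is 4 (since 2·4 = 8 = 1·7 + 1), so t ≡ 4·1 = 4 ≡ 4 (mod 7).
    Then x = 16 + 18·4 = 88, valid modulo lcm(18, 14) = 126: x ≡ 88 (mod 126).
  Combine with x ≡ 13 (mod 15): gcd(126, 15) = 3; 13 - 88 = -75, which IS divisible by 3, so compatible.
    Write x = 88 + 126·t and substitute into x ≡ 13 (mod 15): 126·t ≡ 13 − 88 = -75 (mod 15).
    Divide the congruence (and modulus) by g = 3: 42·t ≡ -25 (mod 5).
    Reduce coefficients mod 5: 2·t ≡ 0 (mod 5).
    The inverse of 2 mod 5 is 3 (since 2·3 = 6 = 1·5 + 1), so t ≡ 3·0 = 0 ≡ 0 (mod 5).
    Then x = 88 + 126·0 = 88, valid modulo lcm(126, 15) = 630: x ≡ 88 (mod 630).
Verify: 88 mod 18 = 16, 88 mod 14 = 4, 88 mod 15 = 13.

x ≡ 88 (mod 630).


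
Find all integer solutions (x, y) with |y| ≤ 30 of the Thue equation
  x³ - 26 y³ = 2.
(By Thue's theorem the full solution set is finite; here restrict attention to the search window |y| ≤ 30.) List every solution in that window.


The equation is x³ - 26y³ = 2. For fixed y, x³ = 26·y³ + 2, so a solution requires the RHS to be a perfect cube.
Strategy: iterate y from -30 to 30, compute RHS = 26·y³ + 2, and check whether it is a (positive or negative) perfect cube.
Check small values of y:
  y = 0: RHS = 2 is not a perfect cube.
  y = 1: RHS = 28 is not a perfect cube.
  y = -1: RHS = -24 is not a perfect cube.
  y = 2: RHS = 210 is not a perfect cube.
  y = -2: RHS = -206 is not a perfect cube.
  y = 3: RHS = 704 is not a perfect cube.
  y = -3: RHS = -700 is not a perfect cube.
Continuing the search up to |y| = 30 finds no solutions either.
No (x, y) in the scanned range satisfies the equation.

No integer solutions with |y| ≤ 30.


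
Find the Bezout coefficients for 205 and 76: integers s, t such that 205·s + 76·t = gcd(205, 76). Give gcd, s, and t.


Euclidean algorithm on (205, 76) — divide until remainder is 0:
  205 = 2 · 76 + 53
  76 = 1 · 53 + 23
  53 = 2 · 23 + 7
  23 = 3 · 7 + 2
  7 = 3 · 2 + 1
  2 = 2 · 1 + 0
gcd(205, 76) = 1.
Track Bezout coefficients alongside the remainders: start with r₀ = 205 = a·1 + b·0 (s = 1, t = 0) and r₁ = 76 = a·0 + b·1 (s = 0, t = 1); each new remainder r_{k+1} = r_{k-1} − q_k·r_k inherits s_{k+1} = s_{k-1} − q_k·s_k, t_{k+1} = t_{k-1} − q_k·t_k, so r_k = a·s_k + b·t_k at every step:
  q = 2: r = 53, s = 1 − 2·0 = 1, t = 0 − 2·1 = -2  (check: 205·1 + 76·(-2) = 53)
  q = 1: r = 23, s = 0 − 1·1 = -1, t = 1 − 1·(-2) = 3  (check: 205·(-1) + 76·3 = 23)
  q = 2: r = 7, s = 1 − 2·(-1) = 3, t = -2 − 2·3 = -8  (check: 205·3 + 76·(-8) = 7)
  q = 3: r = 2, s = -1 − 3·3 = -10, t = 3 − 3·(-8) = 27  (check: 205·(-10) + 76·27 = 2)
  q = 3: r = 1, s = 3 − 3·(-10) = 33, t = -8 − 3·27 = -89  (check: 205·33 + 76·(-89) = 1)
The row with r = 1 (the gcd) gives the Bezout coefficients s = 33, t = -89.
Result: 205 · (33) + 76 · (-89) = 1.

gcd(205, 76) = 1; s = 33, t = -89 (check: 205·33 + 76·(-89) = 1).


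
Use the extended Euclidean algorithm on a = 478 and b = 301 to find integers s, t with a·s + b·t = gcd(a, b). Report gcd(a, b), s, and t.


Euclidean algorithm on (478, 301) — divide until remainder is 0:
  478 = 1 · 301 + 177
  301 = 1 · 177 + 124
  177 = 1 · 124 + 53
  124 = 2 · 53 + 18
  53 = 2 · 18 + 17
  18 = 1 · 17 + 1
  17 = 17 · 1 + 0
gcd(478, 301) = 1.
Track Bezout coefficients alongside the remainders: start with r₀ = 478 = a·1 + b·0 (s = 1, t = 0) and r₁ = 301 = a·0 + b·1 (s = 0, t = 1); each new remainder r_{k+1} = r_{k-1} − q_k·r_k inherits s_{k+1} = s_{k-1} − q_k·s_k, t_{k+1} = t_{k-1} − q_k·t_k, so r_k = a·s_k + b·t_k at every step:
  q = 1: r = 177, s = 1 − 1·0 = 1, t = 0 − 1·1 = -1  (check: 478·1 + 301·(-1) = 177)
  q = 1: r = 124, s = 0 − 1·1 = -1, t = 1 − 1·(-1) = 2  (check: 478·(-1) + 301·2 = 124)
  q = 1: r = 53, s = 1 − 1·(-1) = 2, t = -1 − 1·2 = -3  (check: 478·2 + 301·(-3) = 53)
  q = 2: r = 18, s = -1 − 2·2 = -5, t = 2 − 2·(-3) = 8  (check: 478·(-5) + 301·8 = 18)
  q = 2: r = 17, s = 2 − 2·(-5) = 12, t = -3 − 2·8 = -19  (check: 478·12 + 301·(-19) = 17)
  q = 1: r = 1, s = -5 − 1·12 = -17, t = 8 − 1·(-19) = 27  (check: 478·(-17) + 301·27 = 1)
The row with r = 1 (the gcd) gives the Bezout coefficients s = -17, t = 27.
Result: 478 · (-17) + 301 · (27) = 1.

gcd(478, 301) = 1; s = -17, t = 27 (check: 478·(-17) + 301·27 = 1).


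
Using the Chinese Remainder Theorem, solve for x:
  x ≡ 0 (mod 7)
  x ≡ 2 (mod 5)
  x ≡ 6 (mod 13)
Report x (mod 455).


Moduli 7, 5, 13 are pairwise coprime; by CRT there is a unique solution modulo M = 7 · 5 · 13 = 455.
Solve pairwise, accumulating the modulus:
  Start with x ≡ 0 (mod 7).
  Combine with x ≡ 2 (mod 5): since gcd(7, 5) = 1, we get a unique residue mod 35.
    Write x = 0 + 7·t and substitute into x ≡ 2 (mod 5): 7·t ≡ 2 − 0 = 2 (mod 5).
    Reduce coefficients mod 5: 2·t ≡ 2 (mod 5).
    The inverse of 2 mod 5 is 3 (since 2·3 = 6 = 1·5 + 1), so t ≡ 3·2 = 6 ≡ 1 (mod 5).
    Then x = 0 + 7·1 = 7, valid modulo lcm(7, 5) = 35: x ≡ 7 (mod 35).
  Combine with x ≡ 6 (mod 13): since gcd(35, 13) = 1, we get a unique residue mod 455.
    Write x = 7 + 35·t and substitute into x ≡ 6 (mod 13): 35·t ≡ 6 − 7 = -1 (mod 13).
    Reduce coefficients mod 13: 9·t ≡ 12 (mod 13).
    The inverse of 9 mod 13 is 3 (since 9·3 = 27 = 2·13 + 1), so t ≡ 3·12 = 36 ≡ 10 (mod 13).
    Then x = 7 + 35·10 = 357, valid modulo lcm(35, 13) = 455: x ≡ 357 (mod 455).
Verify: 357 mod 7 = 0 ✓, 357 mod 5 = 2 ✓, 357 mod 13 = 6 ✓.

x ≡ 357 (mod 455).


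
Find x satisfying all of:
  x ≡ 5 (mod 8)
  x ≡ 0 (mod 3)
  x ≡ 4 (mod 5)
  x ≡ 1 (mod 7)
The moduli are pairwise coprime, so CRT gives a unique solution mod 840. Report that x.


Product of moduli M = 8 · 3 · 5 · 7 = 840.
Merge one congruence at a time:
  Start: x ≡ 5 (mod 8).
  Combine with x ≡ 0 (mod 3); new modulus lcm = 24.
    Write x = 5 + 8·t and substitute into x ≡ 0 (mod 3): 8·t ≡ 0 − 5 = -5 (mod 3).
    Reduce coefficients mod 3: 2·t ≡ 1 (mod 3).
    The inverse of 2 mod 3 is 2 (since 2·2 = 4 = 1·3 + 1), so t ≡ 2·1 = 2 ≡ 2 (mod 3).
    Then x = 5 + 8·2 = 21, valid modulo lcm(8, 3) = 24: x ≡ 21 (mod 24).
  Combine with x ≡ 4 (mod 5); new modulus lcm = 120.
    Write x = 21 + 24·t and substitute into x ≡ 4 (mod 5): 24·t ≡ 4 − 21 = -17 (mod 5).
    Reduce coefficients mod 5: 4·t ≡ 3 (mod 5).
    The inverse of 4 mod 5 is 4 (since 4·4 = 16 = 3·5 + 1), so t ≡ 4·3 = 12 ≡ 2 (mod 5).
    Then x = 21 + 24·2 = 69, valid modulo lcm(24, 5) = 120: x ≡ 69 (mod 120).
  Combine with x ≡ 1 (mod 7); new modulus lcm = 840.
    Write x = 69 + 120·t and substitute into x ≡ 1 (mod 7): 120·t ≡ 1 − 69 = -68 (mod 7).
    Reduce coefficients mod 7: 1·t ≡ 2 (mod 7).
    So t ≡ 2 (mod 7).
    Then x = 69 + 120·2 = 309, valid modulo lcm(120, 7) = 840: x ≡ 309 (mod 840).
Verify against each original: 309 mod 8 = 5, 309 mod 3 = 0, 309 mod 5 = 4, 309 mod 7 = 1.

x ≡ 309 (mod 840).


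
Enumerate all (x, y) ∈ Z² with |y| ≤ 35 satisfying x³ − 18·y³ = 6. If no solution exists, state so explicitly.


The equation is x³ - 18y³ = 6. For fixed y, x³ = 18·y³ + 6, so a solution requires the RHS to be a perfect cube.
Strategy: iterate y from -35 to 35, compute RHS = 18·y³ + 6, and check whether it is a (positive or negative) perfect cube.
Check small values of y:
  y = 0: RHS = 6 is not a perfect cube.
  y = 1: RHS = 24 is not a perfect cube.
  y = -1: RHS = -12 is not a perfect cube.
  y = 2: RHS = 150 is not a perfect cube.
  y = -2: RHS = -138 is not a perfect cube.
  y = 3: RHS = 492 is not a perfect cube.
  y = -3: RHS = -480 is not a perfect cube.
Continuing the search up to |y| = 35 finds no solutions either.
No (x, y) in the scanned range satisfies the equation.

No integer solutions with |y| ≤ 35.


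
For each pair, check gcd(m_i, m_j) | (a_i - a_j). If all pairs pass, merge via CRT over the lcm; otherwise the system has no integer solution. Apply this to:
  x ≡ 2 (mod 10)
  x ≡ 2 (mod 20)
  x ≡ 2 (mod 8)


Moduli 10, 20, 8 are not pairwise coprime, so CRT works modulo lcm(m_i) when all pairwise compatibility conditions hold.
Pairwise compatibility: gcd(m_i, m_j) must divide a_i - a_j for every pair.
Merge one congruence at a time:
  Start: x ≡ 2 (mod 10).
  Combine with x ≡ 2 (mod 20): gcd(10, 20) = 10; 2 - 2 = 0, which IS divisible by 10, so compatible.
    Write x = 2 + 10·t and substitute into x ≡ 2 (mod 20): 10·t ≡ 2 − 2 = 0 (mod 20).
    Divide the congruence (and modulus) by g = 10: 1·t ≡ 0 (mod 2).
    So t ≡ 0 (mod 2).
    Then x = 2 + 10·0 = 2, valid modulo lcm(10, 20) = 20: x ≡ 2 (mod 20).
  Combine with x ≡ 2 (mod 8): gcd(20, 8) = 4; 2 - 2 = 0, which IS divisible by 4, so compatible.
    Write x = 2 + 20·t and substitute into x ≡ 2 (mod 8): 20·t ≡ 2 − 2 = 0 (mod 8).
    Divide the congruence (and modulus) by g = 4: 5·t ≡ 0 (mod 2).
    Reduce coefficients mod 2: 1·t ≡ 0 (mod 2).
    So t ≡ 0 (mod 2).
    Then x = 2 + 20·0 = 2, valid modulo lcm(20, 8) = 40: x ≡ 2 (mod 40).
Verify: 2 mod 10 = 2, 2 mod 20 = 2, 2 mod 8 = 2.

x ≡ 2 (mod 40).


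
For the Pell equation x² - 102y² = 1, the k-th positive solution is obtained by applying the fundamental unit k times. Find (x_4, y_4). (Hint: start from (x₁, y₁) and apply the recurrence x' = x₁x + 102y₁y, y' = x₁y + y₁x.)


Step 1: Find the fundamental solution (x₁, y₁) of x² - 102y² = 1.
  Expand √102 as a continued fraction. a₀ = ⌊√102⌋ = 10; iterate m_{k+1} = d_k·a_k − m_k, d_{k+1} = (102 − m_{k+1}²)/d_k, a_{k+1} = ⌊(a₀ + m_{k+1})/d_{k+1}⌋ (starting m₀ = 0, d₀ = 1), with convergents p_k = a_k·p_{k-1} + p_{k-2}, q_k = a_k·q_{k-1} + q_{k-2} (p₋₁ = 1, q₋₁ = 0):
  k = 0: a₀ = 10; p₀/q₀ = 10/1; p₀² − 102·q₀² = 100 − 102 = -2.
  k = 1: m = 10, d = 2, a = ⌊(10 + 10)/2⌋ = 10; p/q = (10·10 + 1)/(10·1 + 0) = 101/10; p² − 102·q² = 10201 − 10200 = 1.
  The first convergent with p² − 102·q² = 1 gives the fundamental solution (x₁, y₁) = (101, 10).
Step 2: Apply the recurrence (x_{n+1}, y_{n+1}) = (x₁x_n + 102y₁y_n, x₁y_n + y₁x_n) repeatedly.
  From (x_1, y_1) = (101, 10): x_2 = 101·101 + 102·10·10 = 20401; y_2 = 101·10 + 10·101 = 2020.
  From (x_2, y_2) = (20401, 2020): x_3 = 101·20401 + 102·10·2020 = 4120901; y_3 = 101·2020 + 10·20401 = 408030.
  From (x_3, y_3) = (4120901, 408030): x_4 = 101·4120901 + 102·10·408030 = 832401601; y_4 = 101·408030 + 10·4120901 = 82420040.
Step 3: Verify x_4² - 102·y_4² = 692892425347363201 - 692892425347363200 = 1 (should be 1). ✓

(x_1, y_1) = (101, 10); (x_4, y_4) = (832401601, 82420040).


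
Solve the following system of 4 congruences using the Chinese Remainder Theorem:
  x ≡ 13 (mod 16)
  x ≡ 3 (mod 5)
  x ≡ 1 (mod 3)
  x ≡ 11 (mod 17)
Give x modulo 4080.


Product of moduli M = 16 · 5 · 3 · 17 = 4080.
Merge one congruence at a time:
  Start: x ≡ 13 (mod 16).
  Combine with x ≡ 3 (mod 5); new modulus lcm = 80.
    Write x = 13 + 16·t and substitute into x ≡ 3 (mod 5): 16·t ≡ 3 − 13 = -10 (mod 5).
    Reduce coefficients mod 5: 1·t ≡ 0 (mod 5).
    So t ≡ 0 (mod 5).
    Then x = 13 + 16·0 = 13, valid modulo lcm(16, 5) = 80: x ≡ 13 (mod 80).
  Combine with x ≡ 1 (mod 3); new modulus lcm = 240.
    Write x = 13 + 80·t and substitute into x ≡ 1 (mod 3): 80·t ≡ 1 − 13 = -12 (mod 3).
    Reduce coefficients mod 3: 2·t ≡ 0 (mod 3).
    The inverse of 2 mod 3 is 2 (since 2·2 = 4 = 1·3 + 1), so t ≡ 2·0 = 0 ≡ 0 (mod 3).
    Then x = 13 + 80·0 = 13, valid modulo lcm(80, 3) = 240: x ≡ 13 (mod 240).
  Combine with x ≡ 11 (mod 17); new modulus lcm = 4080.
    Write x = 13 + 240·t and substitute into x ≡ 11 (mod 17): 240·t ≡ 11 − 13 = -2 (mod 17).
    Reduce coefficients mod 17: 2·t ≡ 15 (mod 17).
    The inverse of 2 mod 17 is 9 (since 2·9 = 18 = 1·17 + 1), so t ≡ 9·15 = 135 ≡ 16 (mod 17).
    Then x = 13 + 240·16 = 3853, valid modulo lcm(240, 17) = 4080: x ≡ 3853 (mod 4080).
Verify against each original: 3853 mod 16 = 13, 3853 mod 5 = 3, 3853 mod 3 = 1, 3853 mod 17 = 11.

x ≡ 3853 (mod 4080).


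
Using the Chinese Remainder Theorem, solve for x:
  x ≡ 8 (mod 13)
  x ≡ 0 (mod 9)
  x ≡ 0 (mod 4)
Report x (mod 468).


Moduli 13, 9, 4 are pairwise coprime; by CRT there is a unique solution modulo M = 13 · 9 · 4 = 468.
Solve pairwise, accumulating the modulus:
  Start with x ≡ 8 (mod 13).
  Combine with x ≡ 0 (mod 9): since gcd(13, 9) = 1, we get a unique residue mod 117.
    Write x = 8 + 13·t and substitute into x ≡ 0 (mod 9): 13·t ≡ 0 − 8 = -8 (mod 9).
    Reduce coefficients mod 9: 4·t ≡ 1 (mod 9).
    The inverse of 4 mod 9 is 7 (since 4·7 = 28 = 3·9 + 1), so t ≡ 7·1 = 7 ≡ 7 (mod 9).
    Then x = 8 + 13·7 = 99, valid modulo lcm(13, 9) = 117: x ≡ 99 (mod 117).
  Combine with x ≡ 0 (mod 4): since gcd(117, 4) = 1, we get a unique residue mod 468.
    Write x = 99 + 117·t and substitute into x ≡ 0 (mod 4): 117·t ≡ 0 − 99 = -99 (mod 4).
    Reduce coefficients mod 4: 1·t ≡ 1 (mod 4).
    So t ≡ 1 (mod 4).
    Then x = 99 + 117·1 = 216, valid modulo lcm(117, 4) = 468: x ≡ 216 (mod 468).
Verify: 216 mod 13 = 8 ✓, 216 mod 9 = 0 ✓, 216 mod 4 = 0 ✓.

x ≡ 216 (mod 468).


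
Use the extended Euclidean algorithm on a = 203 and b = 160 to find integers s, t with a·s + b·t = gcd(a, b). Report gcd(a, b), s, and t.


Euclidean algorithm on (203, 160) — divide until remainder is 0:
  203 = 1 · 160 + 43
  160 = 3 · 43 + 31
  43 = 1 · 31 + 12
  31 = 2 · 12 + 7
  12 = 1 · 7 + 5
  7 = 1 · 5 + 2
  5 = 2 · 2 + 1
  2 = 2 · 1 + 0
gcd(203, 160) = 1.
Track Bezout coefficients alongside the remainders: start with r₀ = 203 = a·1 + b·0 (s = 1, t = 0) and r₁ = 160 = a·0 + b·1 (s = 0, t = 1); each new remainder r_{k+1} = r_{k-1} − q_k·r_k inherits s_{k+1} = s_{k-1} − q_k·s_k, t_{k+1} = t_{k-1} − q_k·t_k, so r_k = a·s_k + b·t_k at every step:
  q = 1: r = 43, s = 1 − 1·0 = 1, t = 0 − 1·1 = -1  (check: 203·1 + 160·(-1) = 43)
  q = 3: r = 31, s = 0 − 3·1 = -3, t = 1 − 3·(-1) = 4  (check: 203·(-3) + 160·4 = 31)
  q = 1: r = 12, s = 1 − 1·(-3) = 4, t = -1 − 1·4 = -5  (check: 203·4 + 160·(-5) = 12)
  q = 2: r = 7, s = -3 − 2·4 = -11, t = 4 − 2·(-5) = 14  (check: 203·(-11) + 160·14 = 7)
  q = 1: r = 5, s = 4 − 1·(-11) = 15, t = -5 − 1·14 = -19  (check: 203·15 + 160·(-19) = 5)
  q = 1: r = 2, s = -11 − 1·15 = -26, t = 14 − 1·(-19) = 33  (check: 203·(-26) + 160·33 = 2)
  q = 2: r = 1, s = 15 − 2·(-26) = 67, t = -19 − 2·33 = -85  (check: 203·67 + 160·(-85) = 1)
The row with r = 1 (the gcd) gives the Bezout coefficients s = 67, t = -85.
Result: 203 · (67) + 160 · (-85) = 1.

gcd(203, 160) = 1; s = 67, t = -85 (check: 203·67 + 160·(-85) = 1).


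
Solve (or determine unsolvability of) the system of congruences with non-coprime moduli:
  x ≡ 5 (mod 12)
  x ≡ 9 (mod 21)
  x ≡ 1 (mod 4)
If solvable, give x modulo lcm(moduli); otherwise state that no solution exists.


Moduli 12, 21, 4 are not pairwise coprime, so CRT works modulo lcm(m_i) when all pairwise compatibility conditions hold.
Pairwise compatibility: gcd(m_i, m_j) must divide a_i - a_j for every pair.
Merge one congruence at a time:
  Start: x ≡ 5 (mod 12).
  Combine with x ≡ 9 (mod 21): gcd(12, 21) = 3, and 9 - 5 = 4 is NOT divisible by 3.
    ⇒ system is inconsistent (no integer solution).

No solution (the system is inconsistent).


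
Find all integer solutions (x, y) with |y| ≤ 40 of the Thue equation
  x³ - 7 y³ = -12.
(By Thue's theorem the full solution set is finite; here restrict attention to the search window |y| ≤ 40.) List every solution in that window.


The equation is x³ - 7y³ = -12. For fixed y, x³ = 7·y³ − 12, so a solution requires the RHS to be a perfect cube.
Strategy: iterate y from -40 to 40, compute RHS = 7·y³ − 12, and check whether it is a (positive or negative) perfect cube.
Check small values of y:
  y = 0: RHS = -12 is not a perfect cube.
  y = 1: RHS = -5 is not a perfect cube.
  y = -1: RHS = -19 is not a perfect cube.
  y = 2: RHS = 44 is not a perfect cube.
  y = -2: RHS = -68 is not a perfect cube.
  y = 3: RHS = 177 is not a perfect cube.
  y = -3: RHS = -201 is not a perfect cube.
Continuing the search up to |y| = 40 finds no solutions either.
No (x, y) in the scanned range satisfies the equation.

No integer solutions with |y| ≤ 40.


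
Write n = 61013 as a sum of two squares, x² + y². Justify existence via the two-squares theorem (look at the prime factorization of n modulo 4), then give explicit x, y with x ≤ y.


Step 1: Factor n = 61013 = 17 · 37 · 97.
Step 2: Check the mod-4 condition on each prime factor: 17 ≡ 1 (mod 4), exponent 1; 37 ≡ 1 (mod 4), exponent 1; 97 ≡ 1 (mod 4), exponent 1.
All primes ≡ 3 (mod 4) appear to even exponent (or don't appear), so by the two-squares theorem n IS expressible as a sum of two squares.
Step 3: Build a representation. Here n = 17 · 37 · 97 is a product of primes ≡ 1 (mod 4). Each prime p ≡ 1 (mod 4) is itself a sum of two squares; find a² by testing p − a² for a perfect square:
  17: 17 − 1² = 16 = 4² ⇒ 17 = 1² + 4².
  37: 37 − 1² = 36 = 6² ⇒ 37 = 1² + 6².
  97: 97 − 1² = 96, 97 − 2² = 93, 97 − 3² = 88, 97 − 4² = 81 = 9² ⇒ 97 = 4² + 9².
  Combine using the Brahmagupta–Fibonacci identity (a² + b²)(c² + d²) = (ac − bd)² + (ad + bc)² = (ac + bd)² + (ad − bc)²:
  17 · 37 = 629: from (1² + 4²)(1² + 6²), take (1·1 − 4·6, 1·6 + 4·1) = (1 − 24, 6 + 4) = (-23, 10); dropping signs (only squares matter) gives (23, 10); check 23² + 10² = 529 + 100 = 629 ✓.
  629 · 97 = 61013: from (23² + 10²)(4² + 9²), take (23·4 − 10·9, 23·9 + 10·4) = (92 − 90, 207 + 40) = (2, 247); check 2² + 247² = 4 + 61009 = 61013 ✓.
Step 4: Order so x ≤ y and verify: 2² + 247² = 4 + 61009 = 61013 = n. ✓

n = 61013 = 2² + 247² (one valid representation with x ≤ y).


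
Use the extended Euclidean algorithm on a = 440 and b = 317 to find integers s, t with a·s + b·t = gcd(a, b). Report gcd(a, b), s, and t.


Euclidean algorithm on (440, 317) — divide until remainder is 0:
  440 = 1 · 317 + 123
  317 = 2 · 123 + 71
  123 = 1 · 71 + 52
  71 = 1 · 52 + 19
  52 = 2 · 19 + 14
  19 = 1 · 14 + 5
  14 = 2 · 5 + 4
  5 = 1 · 4 + 1
  4 = 4 · 1 + 0
gcd(440, 317) = 1.
Track Bezout coefficients alongside the remainders: start with r₀ = 440 = a·1 + b·0 (s = 1, t = 0) and r₁ = 317 = a·0 + b·1 (s = 0, t = 1); each new remainder r_{k+1} = r_{k-1} − q_k·r_k inherits s_{k+1} = s_{k-1} − q_k·s_k, t_{k+1} = t_{k-1} − q_k·t_k, so r_k = a·s_k + b·t_k at every step:
  q = 1: r = 123, s = 1 − 1·0 = 1, t = 0 − 1·1 = -1  (check: 440·1 + 317·(-1) = 123)
  q = 2: r = 71, s = 0 − 2·1 = -2, t = 1 − 2·(-1) = 3  (check: 440·(-2) + 317·3 = 71)
  q = 1: r = 52, s = 1 − 1·(-2) = 3, t = -1 − 1·3 = -4  (check: 440·3 + 317·(-4) = 52)
  q = 1: r = 19, s = -2 − 1·3 = -5, t = 3 − 1·(-4) = 7  (check: 440·(-5) + 317·7 = 19)
  q = 2: r = 14, s = 3 − 2·(-5) = 13, t = -4 − 2·7 = -18  (check: 440·13 + 317·(-18) = 14)
  q = 1: r = 5, s = -5 − 1·13 = -18, t = 7 − 1·(-18) = 25  (check: 440·(-18) + 317·25 = 5)
  q = 2: r = 4, s = 13 − 2·(-18) = 49, t = -18 − 2·25 = -68  (check: 440·49 + 317·(-68) = 4)
  q = 1: r = 1, s = -18 − 1·49 = -67, t = 25 − 1·(-68) = 93  (check: 440·(-67) + 317·93 = 1)
The row with r = 1 (the gcd) gives the Bezout coefficients s = -67, t = 93.
Result: 440 · (-67) + 317 · (93) = 1.

gcd(440, 317) = 1; s = -67, t = 93 (check: 440·(-67) + 317·93 = 1).


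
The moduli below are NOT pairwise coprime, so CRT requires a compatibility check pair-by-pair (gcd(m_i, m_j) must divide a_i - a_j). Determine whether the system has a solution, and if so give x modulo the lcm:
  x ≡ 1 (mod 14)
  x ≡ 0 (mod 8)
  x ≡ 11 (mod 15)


Moduli 14, 8, 15 are not pairwise coprime, so CRT works modulo lcm(m_i) when all pairwise compatibility conditions hold.
Pairwise compatibility: gcd(m_i, m_j) must divide a_i - a_j for every pair.
Merge one congruence at a time:
  Start: x ≡ 1 (mod 14).
  Combine with x ≡ 0 (mod 8): gcd(14, 8) = 2, and 0 - 1 = -1 is NOT divisible by 2.
    ⇒ system is inconsistent (no integer solution).

No solution (the system is inconsistent).


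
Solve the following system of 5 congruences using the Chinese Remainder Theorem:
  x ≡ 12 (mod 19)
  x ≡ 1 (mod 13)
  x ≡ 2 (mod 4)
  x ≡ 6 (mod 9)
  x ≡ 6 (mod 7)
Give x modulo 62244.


Product of moduli M = 19 · 13 · 4 · 9 · 7 = 62244.
Merge one congruence at a time:
  Start: x ≡ 12 (mod 19).
  Combine with x ≡ 1 (mod 13); new modulus lcm = 247.
    Write x = 12 + 19·t and substitute into x ≡ 1 (mod 13): 19·t ≡ 1 − 12 = -11 (mod 13).
    Reduce coefficients mod 13: 6·t ≡ 2 (mod 13).
    The inverse of 6 mod 13 is 11 (since 6·11 = 66 = 5·13 + 1), so t ≡ 11·2 = 22 ≡ 9 (mod 13).
    Then x = 12 + 19·9 = 183, valid modulo lcm(19, 13) = 247: x ≡ 183 (mod 247).
  Combine with x ≡ 2 (mod 4); new modulus lcm = 988.
    Write x = 183 + 247·t and substitute into x ≡ 2 (mod 4): 247·t ≡ 2 − 183 = -181 (mod 4).
    Reduce coefficients mod 4: 3·t ≡ 3 (mod 4).
    The inverse of 3 mod 4 is 3 (since 3·3 = 9 = 2·4 + 1), so t ≡ 3·3 = 9 ≡ 1 (mod 4).
    Then x = 183 + 247·1 = 430, valid modulo lcm(247, 4) = 988: x ≡ 430 (mod 988).
  Combine with x ≡ 6 (mod 9); new modulus lcm = 8892.
    Write x = 430 + 988·t and substitute into x ≡ 6 (mod 9): 988·t ≡ 6 − 430 = -424 (mod 9).
    Reduce coefficients mod 9: 7·t ≡ 8 (mod 9).
    The inverse of 7 mod 9 is 4 (since 7·4 = 28 = 3·9 + 1), so t ≡ 4·8 = 32 ≡ 5 (mod 9).
    Then x = 430 + 988·5 = 5370, valid modulo lcm(988, 9) = 8892: x ≡ 5370 (mod 8892).
  Combine with x ≡ 6 (mod 7); new modulus lcm = 62244.
    Write x = 5370 + 8892·t and substitute into x ≡ 6 (mod 7): 8892·t ≡ 6 − 5370 = -5364 (mod 7).
    Reduce coefficients mod 7: 2·t ≡ 5 (mod 7).
    The inverse of 2 mod 7 is 4 (since 2·4 = 8 = 1·7 + 1), so t ≡ 4·5 = 20 ≡ 6 (mod 7).
    Then x = 5370 + 8892·6 = 58722, valid modulo lcm(8892, 7) = 62244: x ≡ 58722 (mod 62244).
Verify against each original: 58722 mod 19 = 12, 58722 mod 13 = 1, 58722 mod 4 = 2, 58722 mod 9 = 6, 58722 mod 7 = 6.

x ≡ 58722 (mod 62244).


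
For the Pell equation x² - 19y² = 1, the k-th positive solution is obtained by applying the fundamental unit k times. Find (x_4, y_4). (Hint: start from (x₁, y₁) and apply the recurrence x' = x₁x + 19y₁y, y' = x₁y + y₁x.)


Step 1: Find the fundamental solution (x₁, y₁) of x² - 19y² = 1.
  Expand √19 as a continued fraction. a₀ = ⌊√19⌋ = 4; iterate m_{k+1} = d_k·a_k − m_k, d_{k+1} = (19 − m_{k+1}²)/d_k, a_{k+1} = ⌊(a₀ + m_{k+1})/d_{k+1}⌋ (starting m₀ = 0, d₀ = 1), with convergents p_k = a_k·p_{k-1} + p_{k-2}, q_k = a_k·q_{k-1} + q_{k-2} (p₋₁ = 1, q₋₁ = 0):
  k = 0: a₀ = 4; p₀/q₀ = 4/1; p₀² − 19·q₀² = 16 − 19 = -3.
  k = 1: m = 4, d = 3, a = ⌊(4 + 4)/3⌋ = 2; p/q = (2·4 + 1)/(2·1 + 0) = 9/2; p² − 19·q² = 81 − 76 = 5.
  k = 2: m = 2, d = 5, a = ⌊(4 + 2)/5⌋ = 1; p/q = (1·9 + 4)/(1·2 + 1) = 13/3; p² − 19·q² = 169 − 171 = -2.
  k = 3: m = 3, d = 2, a = ⌊(4 + 3)/2⌋ = 3; p/q = (3·13 + 9)/(3·3 + 2) = 48/11; p² − 19·q² = 2304 − 2299 = 5.
  k = 4: m = 3, d = 5, a = ⌊(4 + 3)/5⌋ = 1; p/q = (1·48 + 13)/(1·11 + 3) = 61/14; p² − 19·q² = 3721 − 3724 = -3.
  k = 5: m = 2, d = 3, a = ⌊(4 + 2)/3⌋ = 2; p/q = (2·61 + 48)/(2·14 + 11) = 170/39; p² − 19·q² = 28900 − 28899 = 1.
  The first convergent with p² − 19·q² = 1 gives the fundamental solution (x₁, y₁) = (170, 39).
Step 2: Apply the recurrence (x_{n+1}, y_{n+1}) = (x₁x_n + 19y₁y_n, x₁y_n + y₁x_n) repeatedly.
  From (x_1, y_1) = (170, 39): x_2 = 170·170 + 19·39·39 = 57799; y_2 = 170·39 + 39·170 = 13260.
  From (x_2, y_2) = (57799, 13260): x_3 = 170·57799 + 19·39·13260 = 19651490; y_3 = 170·13260 + 39·57799 = 4508361.
  From (x_3, y_3) = (19651490, 4508361): x_4 = 170·19651490 + 19·39·4508361 = 6681448801; y_4 = 170·4508361 + 39·19651490 = 1532829480.
Step 3: Verify x_4² - 19·y_4² = 44641758080384337601 - 44641758080384337600 = 1 (should be 1). ✓

(x_1, y_1) = (170, 39); (x_4, y_4) = (6681448801, 1532829480).


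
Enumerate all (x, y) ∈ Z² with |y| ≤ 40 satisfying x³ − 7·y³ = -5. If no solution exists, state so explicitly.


The equation is x³ - 7y³ = -5. For fixed y, x³ = 7·y³ − 5, so a solution requires the RHS to be a perfect cube.
Strategy: iterate y from -40 to 40, compute RHS = 7·y³ − 5, and check whether it is a (positive or negative) perfect cube.
Check small values of y:
  y = 0: RHS = -5 is not a perfect cube.
  y = 1: RHS = 2 is not a perfect cube.
  y = -1: RHS = -12 is not a perfect cube.
  y = 2: RHS = 51 is not a perfect cube.
  y = -2: RHS = -61 is not a perfect cube.
  y = 3: RHS = 184 is not a perfect cube.
  y = -3: RHS = -194 is not a perfect cube.
Continuing the search up to |y| = 40 finds no solutions either.
No (x, y) in the scanned range satisfies the equation.

No integer solutions with |y| ≤ 40.


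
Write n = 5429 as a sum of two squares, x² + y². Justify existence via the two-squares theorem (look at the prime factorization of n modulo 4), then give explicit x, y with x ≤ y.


Step 1: Factor n = 5429 = 61 · 89.
Step 2: Check the mod-4 condition on each prime factor: 61 ≡ 1 (mod 4), exponent 1; 89 ≡ 1 (mod 4), exponent 1.
All primes ≡ 3 (mod 4) appear to even exponent (or don't appear), so by the two-squares theorem n IS expressible as a sum of two squares.
Step 3: Build a representation. Here n = 61 · 89 is a product of primes ≡ 1 (mod 4). Each prime p ≡ 1 (mod 4) is itself a sum of two squares; find a² by testing p − a² for a perfect square:
  61: 61 − 1² = 60, 61 − 2² = 57, 61 − 3² = 52, 61 − 4² = 45, 61 − 5² = 36 = 6² ⇒ 61 = 5² + 6².
  89: 89 − 1² = 88, 89 − 2² = 85, 89 − 3² = 80, 89 − 4² = 73, 89 − 5² = 64 = 8² ⇒ 89 = 5² + 8².
  Combine using the Brahmagupta–Fibonacci identity (a² + b²)(c² + d²) = (ac − bd)² + (ad + bc)² = (ac + bd)² + (ad − bc)²:
  61 · 89 = 5429: from (5² + 6²)(5² + 8²), take (5·5 − 6·8, 5·8 + 6·5) = (25 − 48, 40 + 30) = (-23, 70); dropping signs (only squares matter) gives (23, 70); check 23² + 70² = 529 + 4900 = 5429 ✓.
Step 4: Order so x ≤ y and verify: 23² + 70² = 529 + 4900 = 5429 = n. ✓

n = 5429 = 23² + 70² (one valid representation with x ≤ y).


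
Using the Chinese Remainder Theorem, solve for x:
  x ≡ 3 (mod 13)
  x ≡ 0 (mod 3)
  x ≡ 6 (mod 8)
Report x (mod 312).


Moduli 13, 3, 8 are pairwise coprime; by CRT there is a unique solution modulo M = 13 · 3 · 8 = 312.
Solve pairwise, accumulating the modulus:
  Start with x ≡ 3 (mod 13).
  Combine with x ≡ 0 (mod 3): since gcd(13, 3) = 1, we get a unique residue mod 39.
    Write x = 3 + 13·t and substitute into x ≡ 0 (mod 3): 13·t ≡ 0 − 3 = -3 (mod 3).
    Reduce coefficients mod 3: 1·t ≡ 0 (mod 3).
    So t ≡ 0 (mod 3).
    Then x = 3 + 13·0 = 3, valid modulo lcm(13, 3) = 39: x ≡ 3 (mod 39).
  Combine with x ≡ 6 (mod 8): since gcd(39, 8) = 1, we get a unique residue mod 312.
    Write x = 3 + 39·t and substitute into x ≡ 6 (mod 8): 39·t ≡ 6 − 3 = 3 (mod 8).
    Reduce coefficients mod 8: 7·t ≡ 3 (mod 8).
    The inverse of 7 mod 8 is 7 (since 7·7 = 49 = 6·8 + 1), so t ≡ 7·3 = 21 ≡ 5 (mod 8).
    Then x = 3 + 39·5 = 198, valid modulo lcm(39, 8) = 312: x ≡ 198 (mod 312).
Verify: 198 mod 13 = 3 ✓, 198 mod 3 = 0 ✓, 198 mod 8 = 6 ✓.

x ≡ 198 (mod 312).
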